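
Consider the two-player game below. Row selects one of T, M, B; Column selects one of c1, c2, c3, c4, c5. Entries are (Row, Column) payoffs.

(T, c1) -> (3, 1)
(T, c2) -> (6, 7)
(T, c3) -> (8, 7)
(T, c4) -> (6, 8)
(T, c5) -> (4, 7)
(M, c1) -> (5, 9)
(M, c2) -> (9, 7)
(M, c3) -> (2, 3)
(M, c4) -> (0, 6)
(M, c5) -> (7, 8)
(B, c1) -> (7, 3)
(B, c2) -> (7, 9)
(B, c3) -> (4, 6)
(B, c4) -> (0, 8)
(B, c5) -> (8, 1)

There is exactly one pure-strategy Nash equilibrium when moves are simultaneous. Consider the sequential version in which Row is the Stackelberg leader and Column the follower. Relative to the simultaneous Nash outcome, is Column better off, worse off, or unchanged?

better off

Solve by backward induction (Row leads).
- T → Column plays c4 (best of 1, 7, 7, 8, 7); Row gets 6.
- M → Column plays c1 (best of 9, 7, 3, 6, 8); Row gets 5.
- B → Column plays c2 (best of 3, 9, 6, 8, 1); Row gets 7.
Among 6, 5, 7, the best is 7 at B. Subgame-perfect outcome: (B, c2) with payoffs (7, 9).
For the simultaneous game, intersect best replies.
Row's best replies: c1→B; c2→M; c3→T; c4→T; c5→B.
Column's best replies: T→c4; M→c1; B→c2.
The unique mutual best reply is (T, c4), giving (6, 8).
Column earns 9 sequentially versus 8 at the Nash outcome: better off.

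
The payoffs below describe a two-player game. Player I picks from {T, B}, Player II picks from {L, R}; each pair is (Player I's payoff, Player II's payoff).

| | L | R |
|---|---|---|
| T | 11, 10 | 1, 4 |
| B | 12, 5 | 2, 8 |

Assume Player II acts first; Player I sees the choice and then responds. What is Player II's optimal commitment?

R

Backward induction with Player II moving first.
- L: Player I compares 11, 12 and picks B; Player II would get 5.
- R: Player I compares 1, 2 and picks B; Player II would get 8.
Among 5, 8, the best is 8 at R. Subgame-perfect outcome: (B, R) with payoffs (2, 8).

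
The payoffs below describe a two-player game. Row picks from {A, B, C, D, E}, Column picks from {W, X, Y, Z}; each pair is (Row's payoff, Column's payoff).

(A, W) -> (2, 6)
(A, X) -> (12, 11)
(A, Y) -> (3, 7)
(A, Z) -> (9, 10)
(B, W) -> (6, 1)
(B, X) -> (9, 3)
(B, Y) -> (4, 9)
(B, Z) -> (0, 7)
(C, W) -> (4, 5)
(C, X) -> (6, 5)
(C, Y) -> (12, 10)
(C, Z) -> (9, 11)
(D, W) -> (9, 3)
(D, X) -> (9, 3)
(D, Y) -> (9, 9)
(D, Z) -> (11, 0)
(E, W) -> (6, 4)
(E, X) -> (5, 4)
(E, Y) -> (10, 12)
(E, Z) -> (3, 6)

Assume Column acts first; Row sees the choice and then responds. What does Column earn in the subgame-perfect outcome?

Solve by backward induction (Column leads).
- W: BR = D, leader payoff 3.
- X: BR = A, leader payoff 11.
- Y: BR = C, leader payoff 10.
- Z: BR = D, leader payoff 0.
Maximizing over 3, 11, 10, 0, Column chooses X. Subgame-perfect outcome: (A, X) with payoffs (12, 11).

11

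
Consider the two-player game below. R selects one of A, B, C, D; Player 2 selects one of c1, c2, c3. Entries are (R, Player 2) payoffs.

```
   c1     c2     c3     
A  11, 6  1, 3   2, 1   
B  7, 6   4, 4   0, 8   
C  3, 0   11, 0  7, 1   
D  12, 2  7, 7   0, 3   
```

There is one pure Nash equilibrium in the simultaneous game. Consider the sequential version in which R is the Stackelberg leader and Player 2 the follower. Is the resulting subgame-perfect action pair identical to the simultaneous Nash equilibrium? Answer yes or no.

no

Work backward from Player 2's decision.
- A → Player 2 plays c1 (best of 6, 3, 1); R gets 11.
- B → Player 2 plays c3 (best of 6, 4, 8); R gets 0.
- C → Player 2 plays c3 (best of 0, 0, 1); R gets 7.
- D → Player 2 plays c2 (best of 2, 7, 3); R gets 7.
R's induced payoffs are 11, 0, 7, 7, so R commits to A. Subgame-perfect outcome: (A, c1) with payoffs (11, 6).
Now find the simultaneous Nash equilibrium.
R's best replies: c1→D; c2→C; c3→C.
Player 2's best replies: A→c1; B→c3; C→c3; D→c2.
The unique mutual best reply is (C, c3), giving (7, 1).
Sequential outcome (A, c1) differs from the Nash profile (C, c3).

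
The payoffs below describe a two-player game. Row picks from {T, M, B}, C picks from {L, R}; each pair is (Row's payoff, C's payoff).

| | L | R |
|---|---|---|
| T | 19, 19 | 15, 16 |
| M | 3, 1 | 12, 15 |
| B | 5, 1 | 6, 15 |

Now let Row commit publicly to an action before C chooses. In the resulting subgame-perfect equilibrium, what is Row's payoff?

C best-responds to each possible Row move:
- T → C plays L (best of 19, 16); Row gets 19.
- M → C plays R (best of 1, 15); Row gets 12.
- B → C plays R (best of 1, 15); Row gets 6.
Maximizing over 19, 12, 6, Row chooses T. Subgame-perfect outcome: (T, L) with payoffs (19, 19).

19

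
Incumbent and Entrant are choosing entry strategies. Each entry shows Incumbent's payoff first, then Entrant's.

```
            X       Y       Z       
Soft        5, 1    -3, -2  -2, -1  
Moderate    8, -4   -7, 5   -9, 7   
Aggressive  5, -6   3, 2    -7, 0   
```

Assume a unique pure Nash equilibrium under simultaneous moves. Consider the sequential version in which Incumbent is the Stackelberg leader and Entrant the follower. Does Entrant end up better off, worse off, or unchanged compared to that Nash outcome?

worse off

Entrant best-responds to each possible Incumbent move:
- Soft → Entrant plays X (best of 1, -2, -1); Incumbent gets 5.
- Moderate → Entrant plays Z (best of -4, 5, 7); Incumbent gets -9.
- Aggressive → Entrant plays Y (best of -6, 2, 0); Incumbent gets 3.
Incumbent's induced payoffs are 5, -9, 3, so Incumbent commits to Soft. Subgame-perfect outcome: (Soft, X) with payoffs (5, 1).
Under simultaneous play:
Incumbent's best replies: X→Moderate; Y→Aggressive; Z→Soft.
Entrant's best replies: Soft→X; Moderate→Z; Aggressive→Y.
Only (Aggressive, Y) has each player best-responding; Nash payoffs (3, 2).
Entrant earns 1 sequentially versus 2 at the Nash outcome: worse off.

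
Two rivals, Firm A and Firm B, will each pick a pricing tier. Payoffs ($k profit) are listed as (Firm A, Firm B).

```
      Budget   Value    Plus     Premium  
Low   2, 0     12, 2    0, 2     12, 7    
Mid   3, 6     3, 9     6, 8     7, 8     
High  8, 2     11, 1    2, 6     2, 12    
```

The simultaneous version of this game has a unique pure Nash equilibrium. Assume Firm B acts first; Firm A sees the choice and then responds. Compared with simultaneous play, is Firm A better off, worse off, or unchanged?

Solve by backward induction (Firm B leads).
- Budget: Firm A compares 2, 3, 8 and picks High; Firm B would get 2.
- Value: Firm A compares 12, 3, 11 and picks Low; Firm B would get 2.
- Plus: Firm A compares 0, 6, 2 and picks Mid; Firm B would get 8.
- Premium: Firm A compares 12, 7, 2 and picks Low; Firm B would get 7.
Among 2, 2, 8, 7, the best is 8 at Plus. Subgame-perfect outcome: (Mid, Plus) with payoffs (6, 8).
For the simultaneous game, intersect best replies.
Firm A's best replies: Budget→High; Value→Low; Plus→Mid; Premium→Low.
Firm B's best replies: Low→Premium; Mid→Value; High→Premium.
The unique mutual best reply is (Low, Premium), giving (12, 7).
Firm A earns 6 sequentially versus 12 at the Nash outcome: worse off.

worse off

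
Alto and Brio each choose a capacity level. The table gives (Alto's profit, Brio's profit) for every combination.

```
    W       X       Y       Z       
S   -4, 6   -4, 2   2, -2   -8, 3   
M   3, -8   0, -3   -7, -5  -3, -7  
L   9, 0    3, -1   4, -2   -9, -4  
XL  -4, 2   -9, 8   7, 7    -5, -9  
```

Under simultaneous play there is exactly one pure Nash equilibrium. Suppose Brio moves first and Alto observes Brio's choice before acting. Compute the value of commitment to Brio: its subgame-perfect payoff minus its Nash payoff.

Backward induction with Brio moving first.
- W: Alto compares -4, 3, 9, -4 and picks L; Brio would get 0.
- X: Alto compares -4, 0, 3, -9 and picks L; Brio would get -1.
- Y: Alto compares 2, -7, 4, 7 and picks XL; Brio would get 7.
- Z: Alto compares -8, -3, -9, -5 and picks M; Brio would get -7.
Brio's induced payoffs are 0, -1, 7, -7, so Brio commits to Y. Subgame-perfect outcome: (XL, Y) with payoffs (7, 7).
Now find the simultaneous Nash equilibrium.
Alto's best replies: W→L; X→L; Y→XL; Z→M.
Brio's best replies: S→W; M→X; L→W; XL→X.
Only (L, W) has each player best-responding; Nash payoffs (9, 0).
Brio's commitment gain: 7 − 0 = 7.

7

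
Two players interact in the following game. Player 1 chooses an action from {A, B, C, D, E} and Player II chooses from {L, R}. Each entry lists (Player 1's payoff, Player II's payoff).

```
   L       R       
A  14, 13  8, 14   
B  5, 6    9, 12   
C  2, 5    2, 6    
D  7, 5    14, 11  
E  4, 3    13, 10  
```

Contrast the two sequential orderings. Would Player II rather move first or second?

first

If Player 1 leads: Player II's best replies are A→R, B→R, C→R, D→R, E→R; Player 1's induced payoffs 8, 9, 2, 14, 13; outcome (D, R), payoffs (14, 11).
If Player II leads: Player 1's best replies are L→A, R→D; Player II's induced payoffs 13, 11; outcome (A, L), payoffs (14, 13).
Player II gets 13 moving first and 11 moving second, so Player II prefers to move first.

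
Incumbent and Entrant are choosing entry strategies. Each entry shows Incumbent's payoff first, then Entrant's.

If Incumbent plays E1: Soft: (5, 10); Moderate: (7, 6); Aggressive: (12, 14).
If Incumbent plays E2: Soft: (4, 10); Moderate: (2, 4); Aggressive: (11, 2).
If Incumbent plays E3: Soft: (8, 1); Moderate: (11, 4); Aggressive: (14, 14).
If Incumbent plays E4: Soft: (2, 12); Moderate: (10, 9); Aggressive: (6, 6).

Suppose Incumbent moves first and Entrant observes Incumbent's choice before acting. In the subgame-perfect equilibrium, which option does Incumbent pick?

E3

Solve by backward induction (Incumbent leads).
- E1 → Entrant plays Aggressive (best of 10, 6, 14); Incumbent gets 12.
- E2 → Entrant plays Soft (best of 10, 4, 2); Incumbent gets 4.
- E3 → Entrant plays Aggressive (best of 1, 4, 14); Incumbent gets 14.
- E4 → Entrant plays Soft (best of 12, 9, 6); Incumbent gets 2.
Incumbent's induced payoffs are 12, 4, 14, 2, so Incumbent commits to E3. Subgame-perfect outcome: (E3, Aggressive) with payoffs (14, 14).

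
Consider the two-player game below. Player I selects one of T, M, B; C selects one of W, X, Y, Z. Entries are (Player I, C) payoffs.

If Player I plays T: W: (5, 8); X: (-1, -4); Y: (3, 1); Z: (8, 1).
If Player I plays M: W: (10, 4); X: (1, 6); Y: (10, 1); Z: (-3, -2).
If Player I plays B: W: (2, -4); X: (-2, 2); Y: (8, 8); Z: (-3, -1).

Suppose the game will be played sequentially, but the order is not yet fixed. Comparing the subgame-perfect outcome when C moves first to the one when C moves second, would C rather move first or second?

second

If Player I leads: C's best replies are T→W, M→X, B→Y; Player I's induced payoffs 5, 1, 8; outcome (B, Y), payoffs (8, 8).
If C leads: Player I's best replies are W→M, X→M, Y→M, Z→T; C's induced payoffs 4, 6, 1, 1; outcome (M, X), payoffs (1, 6).
C gets 6 moving first and 8 moving second, so C prefers to move second.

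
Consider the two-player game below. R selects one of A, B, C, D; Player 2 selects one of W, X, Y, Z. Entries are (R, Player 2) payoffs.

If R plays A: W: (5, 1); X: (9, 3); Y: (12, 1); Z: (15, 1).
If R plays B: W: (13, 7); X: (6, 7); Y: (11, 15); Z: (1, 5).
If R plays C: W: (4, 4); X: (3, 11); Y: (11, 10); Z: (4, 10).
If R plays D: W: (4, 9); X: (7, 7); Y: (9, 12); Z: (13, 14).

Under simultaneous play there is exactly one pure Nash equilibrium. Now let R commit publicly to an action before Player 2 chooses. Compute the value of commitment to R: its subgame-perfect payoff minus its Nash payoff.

Backward induction with R moving first.
- A → Player 2 plays X (best of 1, 3, 1, 1); R gets 9.
- B → Player 2 plays Y (best of 7, 7, 15, 5); R gets 11.
- C → Player 2 plays X (best of 4, 11, 10, 10); R gets 3.
- D → Player 2 plays Z (best of 9, 7, 12, 14); R gets 13.
R's induced payoffs are 9, 11, 3, 13, so R commits to D. Subgame-perfect outcome: (D, Z) with payoffs (13, 14).
For the simultaneous game, intersect best replies.
R's best replies: W→B; X→A; Y→A; Z→A.
Player 2's best replies: A→X; B→Y; C→X; D→Z.
Only (A, X) has each player best-responding; Nash payoffs (9, 3).
R's commitment gain: 13 − 9 = 4.

4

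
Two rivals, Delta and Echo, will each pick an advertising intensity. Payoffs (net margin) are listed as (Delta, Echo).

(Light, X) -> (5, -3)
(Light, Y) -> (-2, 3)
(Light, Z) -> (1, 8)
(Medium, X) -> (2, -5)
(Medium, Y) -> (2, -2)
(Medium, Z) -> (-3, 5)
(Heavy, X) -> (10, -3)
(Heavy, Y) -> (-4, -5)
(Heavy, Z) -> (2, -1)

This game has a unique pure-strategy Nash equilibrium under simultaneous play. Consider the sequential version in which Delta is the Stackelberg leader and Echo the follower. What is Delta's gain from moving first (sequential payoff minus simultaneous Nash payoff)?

0

Solve by backward induction (Delta leads).
- Light: Echo compares -3, 3, 8 and picks Z; Delta would get 1.
- Medium: Echo compares -5, -2, 5 and picks Z; Delta would get -3.
- Heavy: Echo compares -3, -5, -1 and picks Z; Delta would get 2.
Delta's induced payoffs are 1, -3, 2, so Delta commits to Heavy. Subgame-perfect outcome: (Heavy, Z) with payoffs (2, -1).
Under simultaneous play:
Delta's best replies: X→Heavy; Y→Medium; Z→Heavy.
Echo's best replies: Light→Z; Medium→Z; Heavy→Z.
The unique mutual best reply is (Heavy, Z), giving (2, -1).
Delta's commitment gain: 2 − 2 = 0.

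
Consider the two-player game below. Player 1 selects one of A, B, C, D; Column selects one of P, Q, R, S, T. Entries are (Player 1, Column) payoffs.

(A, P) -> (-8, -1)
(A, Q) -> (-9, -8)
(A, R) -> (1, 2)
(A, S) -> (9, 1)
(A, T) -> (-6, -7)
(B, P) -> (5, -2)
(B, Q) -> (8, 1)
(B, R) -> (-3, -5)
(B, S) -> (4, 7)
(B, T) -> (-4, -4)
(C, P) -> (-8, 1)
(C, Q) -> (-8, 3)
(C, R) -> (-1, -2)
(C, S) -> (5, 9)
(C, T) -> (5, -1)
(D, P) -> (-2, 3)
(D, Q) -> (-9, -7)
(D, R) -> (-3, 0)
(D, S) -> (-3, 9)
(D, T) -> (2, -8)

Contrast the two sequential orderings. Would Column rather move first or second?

If Player 1 leads: Column's best replies are A→R, B→S, C→S, D→S; Player 1's induced payoffs 1, 4, 5, -3; outcome (C, S), payoffs (5, 9).
If Column leads: Player 1's best replies are P→B, Q→B, R→A, S→A, T→C; Column's induced payoffs -2, 1, 2, 1, -1; outcome (A, R), payoffs (1, 2).
Column gets 2 moving first and 9 moving second, so Column prefers to move second.

second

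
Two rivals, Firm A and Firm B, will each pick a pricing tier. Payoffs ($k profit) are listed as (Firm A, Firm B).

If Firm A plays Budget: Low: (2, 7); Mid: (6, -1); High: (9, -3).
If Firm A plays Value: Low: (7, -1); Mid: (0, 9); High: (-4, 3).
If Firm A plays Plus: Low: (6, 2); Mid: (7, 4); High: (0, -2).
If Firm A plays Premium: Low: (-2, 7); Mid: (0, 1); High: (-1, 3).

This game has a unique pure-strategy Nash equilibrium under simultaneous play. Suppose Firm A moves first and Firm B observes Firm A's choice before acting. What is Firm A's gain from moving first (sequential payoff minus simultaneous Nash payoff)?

0

Backward induction with Firm A moving first.
- Budget: Firm B compares 7, -1, -3 and picks Low; Firm A would get 2.
- Value: Firm B compares -1, 9, 3 and picks Mid; Firm A would get 0.
- Plus: Firm B compares 2, 4, -2 and picks Mid; Firm A would get 7.
- Premium: Firm B compares 7, 1, 3 and picks Low; Firm A would get -2.
Firm A's induced payoffs are 2, 0, 7, -2, so Firm A commits to Plus. Subgame-perfect outcome: (Plus, Mid) with payoffs (7, 4).
Now find the simultaneous Nash equilibrium.
Firm A's best replies: Low→Value; Mid→Plus; High→Budget.
Firm B's best replies: Budget→Low; Value→Mid; Plus→Mid; Premium→Low.
The unique mutual best reply is (Plus, Mid), giving (7, 4).
Firm A's commitment gain: 7 − 7 = 0.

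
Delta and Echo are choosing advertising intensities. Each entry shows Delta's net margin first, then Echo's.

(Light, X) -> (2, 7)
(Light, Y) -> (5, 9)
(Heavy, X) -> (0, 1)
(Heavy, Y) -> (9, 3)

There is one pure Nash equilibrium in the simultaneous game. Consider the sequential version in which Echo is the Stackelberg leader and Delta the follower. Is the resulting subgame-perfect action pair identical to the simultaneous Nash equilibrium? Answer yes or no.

no

Backward induction with Echo moving first.
- X: BR = Light, leader payoff 7.
- Y: BR = Heavy, leader payoff 3.
Maximizing over 7, 3, Echo chooses X. Subgame-perfect outcome: (Light, X) with payoffs (2, 7).
Now find the simultaneous Nash equilibrium.
Delta's best replies: X→Light; Y→Heavy.
Echo's best replies: Light→Y; Heavy→Y.
The unique mutual best reply is (Heavy, Y), giving (9, 3).
Sequential outcome (Light, X) differs from the Nash profile (Heavy, Y).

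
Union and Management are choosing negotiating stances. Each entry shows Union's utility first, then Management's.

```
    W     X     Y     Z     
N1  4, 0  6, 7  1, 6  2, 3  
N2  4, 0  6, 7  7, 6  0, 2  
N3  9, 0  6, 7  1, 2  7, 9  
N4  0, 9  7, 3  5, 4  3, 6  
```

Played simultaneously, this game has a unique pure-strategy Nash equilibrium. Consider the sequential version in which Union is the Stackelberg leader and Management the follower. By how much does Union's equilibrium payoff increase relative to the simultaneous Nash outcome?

Solve by backward induction (Union leads).
- N1: BR = X, leader payoff 6.
- N2: BR = X, leader payoff 6.
- N3: BR = Z, leader payoff 7.
- N4: BR = W, leader payoff 0.
Union's induced payoffs are 6, 6, 7, 0, so Union commits to N3. Subgame-perfect outcome: (N3, Z) with payoffs (7, 9).
For the simultaneous game, intersect best replies.
Union's best replies: W→N3; X→N4; Y→N2; Z→N3.
Management's best replies: N1→X; N2→X; N3→Z; N4→W.
The unique mutual best reply is (N3, Z), giving (7, 9).
Union's commitment gain: 7 − 7 = 0.

0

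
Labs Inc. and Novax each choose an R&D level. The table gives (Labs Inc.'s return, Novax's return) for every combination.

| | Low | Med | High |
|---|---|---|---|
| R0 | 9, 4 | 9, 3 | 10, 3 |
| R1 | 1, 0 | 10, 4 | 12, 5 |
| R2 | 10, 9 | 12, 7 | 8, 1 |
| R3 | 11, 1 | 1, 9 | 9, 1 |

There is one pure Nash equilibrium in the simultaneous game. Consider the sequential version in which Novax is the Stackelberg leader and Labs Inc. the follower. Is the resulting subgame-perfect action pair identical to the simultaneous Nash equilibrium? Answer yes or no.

no

Work backward from Labs Inc.'s decision.
- Low: Labs Inc. compares 9, 1, 10, 11 and picks R3; Novax would get 1.
- Med: Labs Inc. compares 9, 10, 12, 1 and picks R2; Novax would get 7.
- High: Labs Inc. compares 10, 12, 8, 9 and picks R1; Novax would get 5.
Maximizing over 1, 7, 5, Novax chooses Med. Subgame-perfect outcome: (R2, Med) with payoffs (12, 7).
Under simultaneous play:
Labs Inc.'s best replies: Low→R3; Med→R2; High→R1.
Novax's best replies: R0→Low; R1→High; R2→Low; R3→Med.
Only (R1, High) has each player best-responding; Nash payoffs (12, 5).
Sequential outcome (R2, Med) differs from the Nash profile (R1, High).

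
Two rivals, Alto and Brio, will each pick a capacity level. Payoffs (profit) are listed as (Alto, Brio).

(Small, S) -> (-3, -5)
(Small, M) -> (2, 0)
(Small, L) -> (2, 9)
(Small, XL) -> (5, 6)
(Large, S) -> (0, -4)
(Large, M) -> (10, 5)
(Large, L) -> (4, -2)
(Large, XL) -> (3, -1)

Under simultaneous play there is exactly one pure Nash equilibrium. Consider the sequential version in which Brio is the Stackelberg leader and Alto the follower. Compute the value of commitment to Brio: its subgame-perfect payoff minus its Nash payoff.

1

Backward induction with Brio moving first.
- S → Alto plays Large (best of -3, 0); Brio gets -4.
- M → Alto plays Large (best of 2, 10); Brio gets 5.
- L → Alto plays Large (best of 2, 4); Brio gets -2.
- XL → Alto plays Small (best of 5, 3); Brio gets 6.
Maximizing over -4, 5, -2, 6, Brio chooses XL. Subgame-perfect outcome: (Small, XL) with payoffs (5, 6).
Under simultaneous play:
Alto's best replies: S→Large; M→Large; L→Large; XL→Small.
Brio's best replies: Small→L; Large→M.
Only (Large, M) has each player best-responding; Nash payoffs (10, 5).
Brio's commitment gain: 6 − 5 = 1.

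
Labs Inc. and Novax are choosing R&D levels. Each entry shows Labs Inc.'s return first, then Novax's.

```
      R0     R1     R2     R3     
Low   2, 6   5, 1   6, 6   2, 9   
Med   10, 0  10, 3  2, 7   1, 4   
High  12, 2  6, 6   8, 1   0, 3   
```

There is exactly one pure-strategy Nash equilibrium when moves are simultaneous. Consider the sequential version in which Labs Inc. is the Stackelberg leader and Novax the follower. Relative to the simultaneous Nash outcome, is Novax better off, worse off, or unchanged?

worse off

Solve by backward induction (Labs Inc. leads).
- Low: Novax compares 6, 1, 6, 9 and picks R3; Labs Inc. would get 2.
- Med: Novax compares 0, 3, 7, 4 and picks R2; Labs Inc. would get 2.
- High: Novax compares 2, 6, 1, 3 and picks R1; Labs Inc. would get 6.
Among 2, 2, 6, the best is 6 at High. Subgame-perfect outcome: (High, R1) with payoffs (6, 6).
Under simultaneous play:
Labs Inc.'s best replies: R0→High; R1→Med; R2→High; R3→Low.
Novax's best replies: Low→R3; Med→R2; High→R1.
Only (Low, R3) has each player best-responding; Nash payoffs (2, 9).
Novax earns 6 sequentially versus 9 at the Nash outcome: worse off.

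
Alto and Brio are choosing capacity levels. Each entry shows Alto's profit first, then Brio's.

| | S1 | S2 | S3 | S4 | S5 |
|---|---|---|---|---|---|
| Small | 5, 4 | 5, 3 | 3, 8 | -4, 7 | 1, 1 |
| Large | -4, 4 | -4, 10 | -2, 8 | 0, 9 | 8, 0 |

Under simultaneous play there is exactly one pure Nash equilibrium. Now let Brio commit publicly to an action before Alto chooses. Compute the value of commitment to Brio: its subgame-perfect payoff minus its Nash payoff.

Work backward from Alto's decision.
- S1: Alto compares 5, -4 and picks Small; Brio would get 4.
- S2: Alto compares 5, -4 and picks Small; Brio would get 3.
- S3: Alto compares 3, -2 and picks Small; Brio would get 8.
- S4: Alto compares -4, 0 and picks Large; Brio would get 9.
- S5: Alto compares 1, 8 and picks Large; Brio would get 0.
Maximizing over 4, 3, 8, 9, 0, Brio chooses S4. Subgame-perfect outcome: (Large, S4) with payoffs (0, 9).
For the simultaneous game, intersect best replies.
Alto's best replies: S1→Small; S2→Small; S3→Small; S4→Large; S5→Large.
Brio's best replies: Small→S3; Large→S2.
Only (Small, S3) has each player best-responding; Nash payoffs (3, 8).
Brio's commitment gain: 9 − 8 = 1.

1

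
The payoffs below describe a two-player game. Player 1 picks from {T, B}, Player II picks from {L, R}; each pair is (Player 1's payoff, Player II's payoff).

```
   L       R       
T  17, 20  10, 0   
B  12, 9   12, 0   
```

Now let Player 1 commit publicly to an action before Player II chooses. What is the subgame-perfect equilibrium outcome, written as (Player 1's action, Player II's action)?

Backward induction with Player 1 moving first.
- T: Player II compares 20, 0 and picks L; Player 1 would get 17.
- B: Player II compares 9, 0 and picks L; Player 1 would get 12.
Among 17, 12, the best is 17 at T. Subgame-perfect outcome: (T, L) with payoffs (17, 20).

(T, L)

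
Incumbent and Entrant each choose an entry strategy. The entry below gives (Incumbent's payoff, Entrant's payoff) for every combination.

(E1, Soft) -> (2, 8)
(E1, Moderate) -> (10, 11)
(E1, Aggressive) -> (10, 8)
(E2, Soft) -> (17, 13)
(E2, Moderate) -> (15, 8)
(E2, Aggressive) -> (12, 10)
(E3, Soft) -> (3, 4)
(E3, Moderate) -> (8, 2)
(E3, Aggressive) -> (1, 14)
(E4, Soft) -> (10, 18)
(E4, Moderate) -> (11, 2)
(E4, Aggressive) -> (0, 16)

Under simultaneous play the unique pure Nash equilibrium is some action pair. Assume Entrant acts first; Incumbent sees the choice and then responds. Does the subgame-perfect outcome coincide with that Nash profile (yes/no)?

Incumbent best-responds to each possible Entrant move:
- Soft: Incumbent compares 2, 17, 3, 10 and picks E2; Entrant would get 13.
- Moderate: Incumbent compares 10, 15, 8, 11 and picks E2; Entrant would get 8.
- Aggressive: Incumbent compares 10, 12, 1, 0 and picks E2; Entrant would get 10.
Entrant's induced payoffs are 13, 8, 10, so Entrant commits to Soft. Subgame-perfect outcome: (E2, Soft) with payoffs (17, 13).
For the simultaneous game, intersect best replies.
Incumbent's best replies: Soft→E2; Moderate→E2; Aggressive→E2.
Entrant's best replies: E1→Moderate; E2→Soft; E3→Aggressive; E4→Soft.
Only (E2, Soft) has each player best-responding; Nash payoffs (17, 13).
Sequential outcome (E2, Soft) coincides with the Nash profile (E2, Soft).

yes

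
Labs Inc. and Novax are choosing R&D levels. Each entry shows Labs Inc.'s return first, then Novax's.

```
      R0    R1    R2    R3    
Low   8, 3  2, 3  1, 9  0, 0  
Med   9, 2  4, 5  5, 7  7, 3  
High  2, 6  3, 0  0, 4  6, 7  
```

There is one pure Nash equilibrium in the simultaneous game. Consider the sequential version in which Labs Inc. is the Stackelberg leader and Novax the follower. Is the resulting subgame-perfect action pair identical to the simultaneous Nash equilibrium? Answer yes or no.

Novax best-responds to each possible Labs Inc. move:
- Low: BR = R2, leader payoff 1.
- Med: BR = R2, leader payoff 5.
- High: BR = R3, leader payoff 6.
Among 1, 5, 6, the best is 6 at High. Subgame-perfect outcome: (High, R3) with payoffs (6, 7).
Under simultaneous play:
Labs Inc.'s best replies: R0→Med; R1→Med; R2→Med; R3→Med.
Novax's best replies: Low→R2; Med→R2; High→R3.
Only (Med, R2) has each player best-responding; Nash payoffs (5, 7).
Sequential outcome (High, R3) differs from the Nash profile (Med, R2).

no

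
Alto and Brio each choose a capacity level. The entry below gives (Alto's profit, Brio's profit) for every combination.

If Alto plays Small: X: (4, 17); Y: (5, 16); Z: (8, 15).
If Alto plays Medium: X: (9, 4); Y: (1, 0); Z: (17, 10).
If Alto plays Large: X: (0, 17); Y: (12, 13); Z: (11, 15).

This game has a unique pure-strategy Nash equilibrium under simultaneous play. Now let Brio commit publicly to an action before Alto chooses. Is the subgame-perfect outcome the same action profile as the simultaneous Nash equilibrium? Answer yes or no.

no

Work backward from Alto's decision.
- X → Alto plays Medium (best of 4, 9, 0); Brio gets 4.
- Y → Alto plays Large (best of 5, 1, 12); Brio gets 13.
- Z → Alto plays Medium (best of 8, 17, 11); Brio gets 10.
Brio's induced payoffs are 4, 13, 10, so Brio commits to Y. Subgame-perfect outcome: (Large, Y) with payoffs (12, 13).
Under simultaneous play:
Alto's best replies: X→Medium; Y→Large; Z→Medium.
Brio's best replies: Small→X; Medium→Z; Large→X.
The unique mutual best reply is (Medium, Z), giving (17, 10).
Sequential outcome (Large, Y) differs from the Nash profile (Medium, Z).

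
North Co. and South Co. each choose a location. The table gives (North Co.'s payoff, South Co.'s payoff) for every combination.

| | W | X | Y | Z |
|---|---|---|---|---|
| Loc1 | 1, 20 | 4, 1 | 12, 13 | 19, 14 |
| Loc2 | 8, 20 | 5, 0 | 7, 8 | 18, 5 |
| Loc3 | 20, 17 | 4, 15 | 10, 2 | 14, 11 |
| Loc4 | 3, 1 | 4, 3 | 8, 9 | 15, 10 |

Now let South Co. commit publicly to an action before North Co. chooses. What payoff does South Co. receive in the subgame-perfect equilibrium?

Backward induction with South Co. moving first.
- W: North Co. compares 1, 8, 20, 3 and picks Loc3; South Co. would get 17.
- X: North Co. compares 4, 5, 4, 4 and picks Loc2; South Co. would get 0.
- Y: North Co. compares 12, 7, 10, 8 and picks Loc1; South Co. would get 13.
- Z: North Co. compares 19, 18, 14, 15 and picks Loc1; South Co. would get 14.
South Co.'s induced payoffs are 17, 0, 13, 14, so South Co. commits to W. Subgame-perfect outcome: (Loc3, W) with payoffs (20, 17).

17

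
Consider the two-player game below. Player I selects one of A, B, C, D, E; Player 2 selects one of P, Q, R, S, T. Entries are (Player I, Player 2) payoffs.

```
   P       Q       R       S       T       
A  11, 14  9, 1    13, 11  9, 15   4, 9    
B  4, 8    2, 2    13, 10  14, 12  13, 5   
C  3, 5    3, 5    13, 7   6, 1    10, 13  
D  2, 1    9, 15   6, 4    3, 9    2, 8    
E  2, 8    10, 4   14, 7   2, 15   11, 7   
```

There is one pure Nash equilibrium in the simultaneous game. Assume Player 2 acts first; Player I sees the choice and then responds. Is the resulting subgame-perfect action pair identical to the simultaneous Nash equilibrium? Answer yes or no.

no

Solve by backward induction (Player 2 leads).
- P: BR = A, leader payoff 14.
- Q: BR = E, leader payoff 4.
- R: BR = E, leader payoff 7.
- S: BR = B, leader payoff 12.
- T: BR = B, leader payoff 5.
Among 14, 4, 7, 12, 5, the best is 14 at P. Subgame-perfect outcome: (A, P) with payoffs (11, 14).
Now find the simultaneous Nash equilibrium.
Player I's best replies: P→A; Q→E; R→E; S→B; T→B.
Player 2's best replies: A→S; B→S; C→T; D→Q; E→S.
The unique mutual best reply is (B, S), giving (14, 12).
Sequential outcome (A, P) differs from the Nash profile (B, S).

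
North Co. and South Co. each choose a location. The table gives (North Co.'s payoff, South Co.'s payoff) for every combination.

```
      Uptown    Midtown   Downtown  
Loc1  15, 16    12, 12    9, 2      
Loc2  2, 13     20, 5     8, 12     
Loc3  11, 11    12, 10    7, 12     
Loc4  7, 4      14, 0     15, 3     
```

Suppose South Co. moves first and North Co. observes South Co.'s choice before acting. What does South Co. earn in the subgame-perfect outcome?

Solve by backward induction (South Co. leads).
- Uptown → North Co. plays Loc1 (best of 15, 2, 11, 7); South Co. gets 16.
- Midtown → North Co. plays Loc2 (best of 12, 20, 12, 14); South Co. gets 5.
- Downtown → North Co. plays Loc4 (best of 9, 8, 7, 15); South Co. gets 3.
Maximizing over 16, 5, 3, South Co. chooses Uptown. Subgame-perfect outcome: (Loc1, Uptown) with payoffs (15, 16).

16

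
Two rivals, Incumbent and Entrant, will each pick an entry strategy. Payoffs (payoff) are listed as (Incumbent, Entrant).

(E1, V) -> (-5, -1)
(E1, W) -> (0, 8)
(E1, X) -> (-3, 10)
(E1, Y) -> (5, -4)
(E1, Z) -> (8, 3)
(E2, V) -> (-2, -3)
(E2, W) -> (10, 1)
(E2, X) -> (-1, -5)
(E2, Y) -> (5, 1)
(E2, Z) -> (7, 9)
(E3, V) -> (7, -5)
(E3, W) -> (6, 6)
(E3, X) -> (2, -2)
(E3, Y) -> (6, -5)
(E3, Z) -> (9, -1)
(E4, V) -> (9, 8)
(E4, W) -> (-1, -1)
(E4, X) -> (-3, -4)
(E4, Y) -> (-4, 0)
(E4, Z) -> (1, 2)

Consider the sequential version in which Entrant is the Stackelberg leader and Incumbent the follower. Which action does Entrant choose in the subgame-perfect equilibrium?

Solve by backward induction (Entrant leads).
- V: Incumbent compares -5, -2, 7, 9 and picks E4; Entrant would get 8.
- W: Incumbent compares 0, 10, 6, -1 and picks E2; Entrant would get 1.
- X: Incumbent compares -3, -1, 2, -3 and picks E3; Entrant would get -2.
- Y: Incumbent compares 5, 5, 6, -4 and picks E3; Entrant would get -5.
- Z: Incumbent compares 8, 7, 9, 1 and picks E3; Entrant would get -1.
Entrant's induced payoffs are 8, 1, -2, -5, -1, so Entrant commits to V. Subgame-perfect outcome: (E4, V) with payoffs (9, 8).

V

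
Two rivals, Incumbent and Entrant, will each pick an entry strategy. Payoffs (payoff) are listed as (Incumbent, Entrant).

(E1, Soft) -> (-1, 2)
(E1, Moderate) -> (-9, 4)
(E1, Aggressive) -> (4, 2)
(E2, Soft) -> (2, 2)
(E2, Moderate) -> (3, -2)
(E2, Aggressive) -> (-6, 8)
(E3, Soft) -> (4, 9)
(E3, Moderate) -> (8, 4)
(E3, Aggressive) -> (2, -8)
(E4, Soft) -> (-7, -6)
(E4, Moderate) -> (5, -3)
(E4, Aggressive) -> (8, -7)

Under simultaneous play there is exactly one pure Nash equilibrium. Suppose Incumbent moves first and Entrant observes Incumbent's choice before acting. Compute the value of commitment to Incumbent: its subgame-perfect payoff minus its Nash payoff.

1

Solve by backward induction (Incumbent leads).
- E1: BR = Moderate, leader payoff -9.
- E2: BR = Aggressive, leader payoff -6.
- E3: BR = Soft, leader payoff 4.
- E4: BR = Moderate, leader payoff 5.
Among -9, -6, 4, 5, the best is 5 at E4. Subgame-perfect outcome: (E4, Moderate) with payoffs (5, -3).
For the simultaneous game, intersect best replies.
Incumbent's best replies: Soft→E3; Moderate→E3; Aggressive→E4.
Entrant's best replies: E1→Moderate; E2→Aggressive; E3→Soft; E4→Moderate.
Only (E3, Soft) has each player best-responding; Nash payoffs (4, 9).
Incumbent's commitment gain: 5 − 4 = 1.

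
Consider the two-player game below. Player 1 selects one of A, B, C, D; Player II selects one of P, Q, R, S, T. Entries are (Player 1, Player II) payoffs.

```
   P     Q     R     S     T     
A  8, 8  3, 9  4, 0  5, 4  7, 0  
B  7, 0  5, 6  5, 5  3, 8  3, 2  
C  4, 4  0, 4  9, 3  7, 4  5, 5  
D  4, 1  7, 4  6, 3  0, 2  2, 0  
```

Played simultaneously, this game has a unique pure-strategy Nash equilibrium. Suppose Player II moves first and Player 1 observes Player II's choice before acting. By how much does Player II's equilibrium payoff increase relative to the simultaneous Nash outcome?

4

Solve by backward induction (Player II leads).
- P: Player 1 compares 8, 7, 4, 4 and picks A; Player II would get 8.
- Q: Player 1 compares 3, 5, 0, 7 and picks D; Player II would get 4.
- R: Player 1 compares 4, 5, 9, 6 and picks C; Player II would get 3.
- S: Player 1 compares 5, 3, 7, 0 and picks C; Player II would get 4.
- T: Player 1 compares 7, 3, 5, 2 and picks A; Player II would get 0.
Maximizing over 8, 4, 3, 4, 0, Player II chooses P. Subgame-perfect outcome: (A, P) with payoffs (8, 8).
Under simultaneous play:
Player 1's best replies: P→A; Q→D; R→C; S→C; T→A.
Player II's best replies: A→Q; B→S; C→T; D→Q.
Only (D, Q) has each player best-responding; Nash payoffs (7, 4).
Player II's commitment gain: 8 − 4 = 4.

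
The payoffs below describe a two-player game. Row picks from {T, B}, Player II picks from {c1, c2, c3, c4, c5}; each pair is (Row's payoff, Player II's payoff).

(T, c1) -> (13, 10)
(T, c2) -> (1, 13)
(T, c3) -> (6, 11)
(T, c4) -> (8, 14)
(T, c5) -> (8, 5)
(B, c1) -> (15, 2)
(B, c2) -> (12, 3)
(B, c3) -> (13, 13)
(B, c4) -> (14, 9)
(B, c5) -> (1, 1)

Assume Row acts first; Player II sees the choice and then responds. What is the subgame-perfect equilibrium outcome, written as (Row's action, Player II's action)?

(B, c3)

Player II best-responds to each possible Row move:
- T: Player II compares 10, 13, 11, 14, 5 and picks c4; Row would get 8.
- B: Player II compares 2, 3, 13, 9, 1 and picks c3; Row would get 13.
Among 8, 13, the best is 13 at B. Subgame-perfect outcome: (B, c3) with payoffs (13, 13).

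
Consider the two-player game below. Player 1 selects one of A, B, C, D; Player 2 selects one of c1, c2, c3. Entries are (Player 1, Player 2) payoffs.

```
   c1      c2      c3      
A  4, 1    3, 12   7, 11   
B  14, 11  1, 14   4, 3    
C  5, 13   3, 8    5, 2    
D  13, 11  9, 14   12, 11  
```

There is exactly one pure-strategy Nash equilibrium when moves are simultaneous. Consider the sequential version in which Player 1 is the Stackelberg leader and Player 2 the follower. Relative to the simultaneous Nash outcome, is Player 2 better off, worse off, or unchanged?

unchanged

Player 2 best-responds to each possible Player 1 move:
- A: Player 2 compares 1, 12, 11 and picks c2; Player 1 would get 3.
- B: Player 2 compares 11, 14, 3 and picks c2; Player 1 would get 1.
- C: Player 2 compares 13, 8, 2 and picks c1; Player 1 would get 5.
- D: Player 2 compares 11, 14, 11 and picks c2; Player 1 would get 9.
Player 1's induced payoffs are 3, 1, 5, 9, so Player 1 commits to D. Subgame-perfect outcome: (D, c2) with payoffs (9, 14).
Now find the simultaneous Nash equilibrium.
Player 1's best replies: c1→B; c2→D; c3→D.
Player 2's best replies: A→c2; B→c2; C→c1; D→c2.
The unique mutual best reply is (D, c2), giving (9, 14).
Player 2 earns 14 sequentially versus 14 at the Nash outcome: unchanged.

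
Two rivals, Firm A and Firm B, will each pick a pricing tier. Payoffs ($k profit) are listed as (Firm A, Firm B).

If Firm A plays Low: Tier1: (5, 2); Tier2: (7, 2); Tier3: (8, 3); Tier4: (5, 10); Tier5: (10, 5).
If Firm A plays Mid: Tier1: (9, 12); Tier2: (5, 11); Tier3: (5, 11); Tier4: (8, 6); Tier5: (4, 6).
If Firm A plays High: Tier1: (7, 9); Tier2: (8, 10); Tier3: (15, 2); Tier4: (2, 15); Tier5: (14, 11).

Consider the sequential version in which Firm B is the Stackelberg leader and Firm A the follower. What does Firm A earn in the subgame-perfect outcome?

Firm A best-responds to each possible Firm B move:
- Tier1 → Firm A plays Mid (best of 5, 9, 7); Firm B gets 12.
- Tier2 → Firm A plays High (best of 7, 5, 8); Firm B gets 10.
- Tier3 → Firm A plays High (best of 8, 5, 15); Firm B gets 2.
- Tier4 → Firm A plays Mid (best of 5, 8, 2); Firm B gets 6.
- Tier5 → Firm A plays High (best of 10, 4, 14); Firm B gets 11.
Firm B's induced payoffs are 12, 10, 2, 6, 11, so Firm B commits to Tier1. Subgame-perfect outcome: (Mid, Tier1) with payoffs (9, 12).

9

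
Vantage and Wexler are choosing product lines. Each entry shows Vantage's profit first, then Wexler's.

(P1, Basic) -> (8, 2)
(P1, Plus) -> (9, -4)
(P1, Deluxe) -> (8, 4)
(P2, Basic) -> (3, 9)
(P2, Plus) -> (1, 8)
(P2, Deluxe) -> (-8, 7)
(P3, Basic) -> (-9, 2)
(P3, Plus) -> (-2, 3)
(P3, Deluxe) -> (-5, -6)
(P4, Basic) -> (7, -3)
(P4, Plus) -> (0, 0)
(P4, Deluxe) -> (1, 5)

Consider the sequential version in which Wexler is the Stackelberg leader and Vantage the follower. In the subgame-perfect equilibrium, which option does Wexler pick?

Backward induction with Wexler moving first.
- Basic → Vantage plays P1 (best of 8, 3, -9, 7); Wexler gets 2.
- Plus → Vantage plays P1 (best of 9, 1, -2, 0); Wexler gets -4.
- Deluxe → Vantage plays P1 (best of 8, -8, -5, 1); Wexler gets 4.
Among 2, -4, 4, the best is 4 at Deluxe. Subgame-perfect outcome: (P1, Deluxe) with payoffs (8, 4).

Deluxe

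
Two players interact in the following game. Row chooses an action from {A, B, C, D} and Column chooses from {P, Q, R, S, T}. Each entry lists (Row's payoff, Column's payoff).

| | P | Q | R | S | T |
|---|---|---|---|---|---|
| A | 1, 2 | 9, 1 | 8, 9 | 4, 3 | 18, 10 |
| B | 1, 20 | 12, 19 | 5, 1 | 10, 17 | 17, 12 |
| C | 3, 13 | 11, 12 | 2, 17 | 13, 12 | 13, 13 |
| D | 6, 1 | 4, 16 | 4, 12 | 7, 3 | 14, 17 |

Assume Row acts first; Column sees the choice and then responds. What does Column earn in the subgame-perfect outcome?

Column best-responds to each possible Row move:
- A: BR = T, leader payoff 18.
- B: BR = P, leader payoff 1.
- C: BR = R, leader payoff 2.
- D: BR = T, leader payoff 14.
Maximizing over 18, 1, 2, 14, Row chooses A. Subgame-perfect outcome: (A, T) with payoffs (18, 10).

10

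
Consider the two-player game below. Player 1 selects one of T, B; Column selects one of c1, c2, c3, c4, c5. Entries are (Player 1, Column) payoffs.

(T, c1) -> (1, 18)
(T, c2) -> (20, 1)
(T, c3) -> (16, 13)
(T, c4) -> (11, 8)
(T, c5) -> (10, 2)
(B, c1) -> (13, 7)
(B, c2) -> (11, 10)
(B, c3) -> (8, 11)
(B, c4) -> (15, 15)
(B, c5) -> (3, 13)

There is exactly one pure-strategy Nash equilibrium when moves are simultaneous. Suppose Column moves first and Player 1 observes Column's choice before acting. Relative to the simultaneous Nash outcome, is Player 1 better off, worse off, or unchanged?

Solve by backward induction (Column leads).
- c1 → Player 1 plays B (best of 1, 13); Column gets 7.
- c2 → Player 1 plays T (best of 20, 11); Column gets 1.
- c3 → Player 1 plays T (best of 16, 8); Column gets 13.
- c4 → Player 1 plays B (best of 11, 15); Column gets 15.
- c5 → Player 1 plays T (best of 10, 3); Column gets 2.
Maximizing over 7, 1, 13, 15, 2, Column chooses c4. Subgame-perfect outcome: (B, c4) with payoffs (15, 15).
Now find the simultaneous Nash equilibrium.
Player 1's best replies: c1→B; c2→T; c3→T; c4→B; c5→T.
Column's best replies: T→c1; B→c4.
The unique mutual best reply is (B, c4), giving (15, 15).
Player 1 earns 15 sequentially versus 15 at the Nash outcome: unchanged.

unchanged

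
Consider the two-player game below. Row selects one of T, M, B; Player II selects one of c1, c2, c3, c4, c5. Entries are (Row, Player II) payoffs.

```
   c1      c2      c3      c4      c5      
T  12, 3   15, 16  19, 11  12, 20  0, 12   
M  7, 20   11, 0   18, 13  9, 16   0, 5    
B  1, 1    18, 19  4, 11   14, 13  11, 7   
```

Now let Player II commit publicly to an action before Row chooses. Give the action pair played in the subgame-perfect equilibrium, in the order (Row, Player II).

Solve by backward induction (Player II leads).
- c1: BR = T, leader payoff 3.
- c2: BR = B, leader payoff 19.
- c3: BR = T, leader payoff 11.
- c4: BR = B, leader payoff 13.
- c5: BR = B, leader payoff 7.
Among 3, 19, 11, 13, 7, the best is 19 at c2. Subgame-perfect outcome: (B, c2) with payoffs (18, 19).

(B, c2)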